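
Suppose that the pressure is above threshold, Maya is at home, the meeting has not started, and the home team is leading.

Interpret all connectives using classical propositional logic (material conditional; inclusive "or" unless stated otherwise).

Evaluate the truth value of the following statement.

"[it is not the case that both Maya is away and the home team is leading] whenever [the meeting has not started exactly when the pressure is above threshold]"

The statement is true.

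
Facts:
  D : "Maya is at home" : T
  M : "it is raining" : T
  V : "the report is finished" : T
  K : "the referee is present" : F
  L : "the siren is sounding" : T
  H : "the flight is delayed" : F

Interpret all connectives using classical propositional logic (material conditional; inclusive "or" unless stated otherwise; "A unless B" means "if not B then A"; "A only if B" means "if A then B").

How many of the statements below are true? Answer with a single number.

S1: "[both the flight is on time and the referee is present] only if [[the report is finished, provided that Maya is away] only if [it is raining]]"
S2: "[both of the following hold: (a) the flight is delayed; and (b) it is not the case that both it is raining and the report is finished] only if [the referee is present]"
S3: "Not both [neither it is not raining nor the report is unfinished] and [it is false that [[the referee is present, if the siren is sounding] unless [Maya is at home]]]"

3

S1: In symbols: (not H and K) -> ((not D -> V) -> M)

not H = not False = True
not H and K = True and False = False
not D = not True = False
not D -> V = False -> True = True
(not D -> V) -> M = True -> True = True
(not H and K) -> ((not D -> V) -> M) = False -> True = True
Thus S1 is true.

S2: Parsed as (H and (M nand V)) -> K

M nand V = True nand True = False
H and (M nand V) = False and False = False
(H and (M nand V)) -> K = False -> False = True
So S2 is true.

S3: Formalization: (not M nor not V) nand not ((L -> K) or D)

not M = not True = False
not V = not True = False
not M nor not V = False nor False = True
L -> K = True -> False = False
(L -> K) or D = False or True = True
not ((L -> K) or D) = not True = False
(not M nor not V) nand not ((L -> K) or D) = True nand False = True
So S3 is true.

Count: 3.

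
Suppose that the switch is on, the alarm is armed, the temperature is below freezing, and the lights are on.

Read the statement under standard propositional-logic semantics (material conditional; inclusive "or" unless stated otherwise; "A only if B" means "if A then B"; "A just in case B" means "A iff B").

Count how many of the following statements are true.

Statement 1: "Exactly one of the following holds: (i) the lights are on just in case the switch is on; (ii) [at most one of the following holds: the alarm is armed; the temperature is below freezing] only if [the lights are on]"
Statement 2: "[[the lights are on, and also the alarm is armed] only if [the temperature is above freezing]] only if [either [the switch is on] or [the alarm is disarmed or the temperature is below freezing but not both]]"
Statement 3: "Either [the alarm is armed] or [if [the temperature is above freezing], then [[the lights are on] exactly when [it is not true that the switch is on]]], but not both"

1

Let S = "the lights are on" (True), P = "the switch is on" (True), Q = "the alarm is armed" (True), R = "the temperature is below freezing" (True).

Statement 1: In symbols: (S iff P) xor ((Q nand R) -> S)

S iff P = True iff True = True
Q nand R = True nand True = False
(Q nand R) -> S = False -> True = True
(S iff P) xor ((Q nand R) -> S) = True xor True = False
Thus Statement 1 is false.

Statement 2: This is ((S and Q) -> not R) -> (P or (not Q xor R)).

S and Q = True and True = True
not R = not True = False
(S and Q) -> not R = True -> False = False
not Q = not True = False
not Q xor R = False xor True = True
P or (not Q xor R) = True or True = True
((S and Q) -> not R) -> (P or (not Q xor R)) = False -> True = True
So Statement 2 is true.

Statement 3: In symbols: Q xor (not R -> (S iff not P))

not R = not True = False
not P = not True = False
S iff not P = True iff False = False
not R -> (S iff not P) = False -> False = True
Q xor (not R -> (S iff not P)) = True xor True = False
So Statement 3 is false.

Count: 1.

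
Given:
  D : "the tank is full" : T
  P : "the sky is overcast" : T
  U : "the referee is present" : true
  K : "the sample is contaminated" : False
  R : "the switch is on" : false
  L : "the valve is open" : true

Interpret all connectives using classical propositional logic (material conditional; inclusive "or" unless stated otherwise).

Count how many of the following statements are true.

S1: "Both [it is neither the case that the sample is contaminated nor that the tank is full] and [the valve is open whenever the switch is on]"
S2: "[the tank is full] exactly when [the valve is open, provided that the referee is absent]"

1

S1: This is (K nor D) & (R -> L).

K nor D = F nor T = F
R -> L = F -> T = T
(K nor D) & (R -> L) = F & T = F
So S1 is false.

S2: In symbols: D <-> (~U -> L)

~U = ~T = F
~U -> L = F -> T = T
D <-> (~U -> L) = T <-> T = T
Hence S2 is true.

Count: 1.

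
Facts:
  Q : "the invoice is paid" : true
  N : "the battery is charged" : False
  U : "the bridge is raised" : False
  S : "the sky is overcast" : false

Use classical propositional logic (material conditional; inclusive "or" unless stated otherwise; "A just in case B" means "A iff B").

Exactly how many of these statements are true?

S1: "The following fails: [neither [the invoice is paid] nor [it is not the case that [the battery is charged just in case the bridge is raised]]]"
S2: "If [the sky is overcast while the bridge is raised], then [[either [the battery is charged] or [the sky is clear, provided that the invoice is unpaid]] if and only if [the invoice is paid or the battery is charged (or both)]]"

2

S1: In symbols: ~(Q nor ~(N <-> U))

N <-> U = F <-> F = T
~(N <-> U) = ~T = F
Q nor ~(N <-> U) = T nor F = F
~(Q nor ~(N <-> U)) = ~F = T
So S1 is true.

S2: Formalization: (S & U) -> ((N | (~Q -> ~S)) <-> (Q | N))

S & U = F & F = F
~Q = ~T = F
~S = ~F = T
~Q -> ~S = F -> T = T
N | (~Q -> ~S) = F | T = T
Q | N = T | F = T
(N | (~Q -> ~S)) <-> (Q | N) = T <-> T = T
(S & U) -> ((N | (~Q -> ~S)) <-> (Q | N)) = F -> T = T
So S2 is true.

2 of the 2 statements are true (S1, S2).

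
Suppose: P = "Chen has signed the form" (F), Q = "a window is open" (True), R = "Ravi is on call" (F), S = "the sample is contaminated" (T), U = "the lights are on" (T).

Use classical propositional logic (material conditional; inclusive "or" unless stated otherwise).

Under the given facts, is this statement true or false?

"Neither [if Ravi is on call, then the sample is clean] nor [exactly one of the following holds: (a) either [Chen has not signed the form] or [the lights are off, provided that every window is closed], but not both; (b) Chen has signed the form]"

False.

This is (R -> ~S) nor ((~P xor (~Q -> ~U)) xor P).

~S = ~T = F
R -> ~S = F -> F = T
~P = ~F = T
~Q = ~T = F
~U = ~T = F
~Q -> ~U = F -> F = T
~P xor (~Q -> ~U) = T xor T = F
(~P xor (~Q -> ~U)) xor P = F xor F = F
(R -> ~S) nor ((~P xor (~Q -> ~U)) xor P) = T nor F = F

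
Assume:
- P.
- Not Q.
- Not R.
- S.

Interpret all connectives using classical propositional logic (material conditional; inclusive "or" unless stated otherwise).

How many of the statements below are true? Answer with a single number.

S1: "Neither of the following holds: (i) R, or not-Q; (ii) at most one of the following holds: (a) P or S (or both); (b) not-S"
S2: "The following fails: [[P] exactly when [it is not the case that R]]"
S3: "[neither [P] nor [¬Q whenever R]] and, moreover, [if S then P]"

S1: Parsed as (R or not Q) nor ((P or S) nand not S)

not Q = not False = True
R or not Q = False or True = True
P or S = True or True = True
not S = not True = False
(P or S) nand not S = True nand False = True
(R or not Q) nor ((P or S) nand not S) = True nor True = False
Hence S1 is false.

S2: In symbols: not (P iff not R)

not R = not False = True
P iff not R = True iff True = True
not (P iff not R) = not True = False
So S2 is false.

S3: Parsed as (P nor (R -> not Q)) and (S -> P)

not Q = not False = True
R -> not Q = False -> True = True
P nor (R -> not Q) = True nor True = False
S -> P = True -> True = True
(P nor (R -> not Q)) and (S -> P) = False and True = False
Hence S3 is false.

Count: 0.

0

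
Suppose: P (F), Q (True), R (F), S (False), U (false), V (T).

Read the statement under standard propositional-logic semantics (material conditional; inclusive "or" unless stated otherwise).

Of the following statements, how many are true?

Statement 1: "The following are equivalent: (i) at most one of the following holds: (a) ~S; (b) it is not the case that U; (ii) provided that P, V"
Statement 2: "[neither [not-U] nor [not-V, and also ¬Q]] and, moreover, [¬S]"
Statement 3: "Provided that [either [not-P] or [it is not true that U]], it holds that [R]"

Statement 1: Parsed as (¬S ↑ ¬U) ↔ (P → V)

¬S = ¬F = T
¬U = ¬F = T
¬S ↑ ¬U = T ↑ T = F
P → V = F → T = T
(¬S ↑ ¬U) ↔ (P → V) = F ↔ T = F
Thus Statement 1 is false.

Statement 2: In symbols: (¬U ↓ (¬V ∧ ¬Q)) ∧ ¬S

¬U = ¬F = T
¬V = ¬T = F
¬Q = ¬T = F
¬V ∧ ¬Q = F ∧ F = F
¬U ↓ (¬V ∧ ¬Q) = T ↓ F = F
¬S = ¬F = T
(¬U ↓ (¬V ∧ ¬Q)) ∧ ¬S = F ∧ T = F
Thus Statement 2 is false.

Statement 3: Formalization: (¬P ∨ ¬U) → R

¬P = ¬F = T
¬U = ¬F = T
¬P ∨ ¬U = T ∨ T = T
(¬P ∨ ¬U) → R = T → F = F
So Statement 3 is false.

True statements: 0 (none).

0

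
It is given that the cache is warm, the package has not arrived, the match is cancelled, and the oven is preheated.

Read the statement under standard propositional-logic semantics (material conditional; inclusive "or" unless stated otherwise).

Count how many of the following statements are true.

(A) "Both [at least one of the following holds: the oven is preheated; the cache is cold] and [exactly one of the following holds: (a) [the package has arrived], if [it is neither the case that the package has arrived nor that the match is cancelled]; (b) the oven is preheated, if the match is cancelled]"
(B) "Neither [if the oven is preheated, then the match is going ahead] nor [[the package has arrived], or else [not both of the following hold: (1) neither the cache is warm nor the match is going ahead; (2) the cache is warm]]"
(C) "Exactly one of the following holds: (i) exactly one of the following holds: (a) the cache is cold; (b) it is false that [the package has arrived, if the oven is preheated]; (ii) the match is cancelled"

Let M = "the oven is preheated" (T), P = "the cache is warm" (T), N = "the package has arrived" (F), D = "the match is cancelled" (T).

(A): This is (M | ~P) & (((N nor D) -> N) xor (D -> M)).

~P = ~T = F
M | ~P = T | F = T
N nor D = F nor T = F
(N nor D) -> N = F -> F = T
D -> M = T -> T = T
((N nor D) -> N) xor (D -> M) = T xor T = F
(M | ~P) & (((N nor D) -> N) xor (D -> M)) = T & F = F
So (A) is false.

(B): In symbols: (M -> ~D) nor (N | ((P nor ~D) nand P))

~D = ~T = F
M -> ~D = T -> F = F
~D = ~T = F
P nor ~D = T nor F = F
(P nor ~D) nand P = F nand T = T
N | ((P nor ~D) nand P) = F | T = T
(M -> ~D) nor (N | ((P nor ~D) nand P)) = F nor T = F
So (B) is false.

(C): This is (~P xor ~(M -> N)) xor D.

~P = ~T = F
M -> N = T -> F = F
~(M -> N) = ~F = T
~P xor ~(M -> N) = F xor T = T
(~P xor ~(M -> N)) xor D = T xor T = F
Hence (C) is false.

Count: 0.

0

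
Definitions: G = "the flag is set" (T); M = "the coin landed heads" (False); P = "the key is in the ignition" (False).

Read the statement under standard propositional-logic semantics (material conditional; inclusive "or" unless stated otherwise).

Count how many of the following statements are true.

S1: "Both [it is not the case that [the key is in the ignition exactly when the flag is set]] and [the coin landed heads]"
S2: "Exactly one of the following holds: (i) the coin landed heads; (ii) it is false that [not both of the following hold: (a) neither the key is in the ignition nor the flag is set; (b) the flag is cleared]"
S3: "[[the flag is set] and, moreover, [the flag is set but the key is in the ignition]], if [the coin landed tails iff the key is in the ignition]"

1

S1: Formalization: ¬(P ↔ G) ∧ M

P ↔ G = F ↔ T = F
¬(P ↔ G) = ¬F = T
¬(P ↔ G) ∧ M = T ∧ F = F
Thus S1 is false.

S2: Formalization: M ⊕ ¬((P ↓ G) ↑ ¬G)

P ↓ G = F ↓ T = F
¬G = ¬T = F
(P ↓ G) ↑ ¬G = F ↑ F = T
¬((P ↓ G) ↑ ¬G) = ¬T = F
M ⊕ ¬((P ↓ G) ↑ ¬G) = F ⊕ F = F
So S2 is false.

S3: This is (¬M ↔ P) → (G ∧ (G ∧ P)).

¬M = ¬F = T
¬M ↔ P = T ↔ F = F
G ∧ P = T ∧ F = F
G ∧ (G ∧ P) = T ∧ F = F
(¬M ↔ P) → (G ∧ (G ∧ P)) = F → F = T
So S3 is true.

True statements: 1.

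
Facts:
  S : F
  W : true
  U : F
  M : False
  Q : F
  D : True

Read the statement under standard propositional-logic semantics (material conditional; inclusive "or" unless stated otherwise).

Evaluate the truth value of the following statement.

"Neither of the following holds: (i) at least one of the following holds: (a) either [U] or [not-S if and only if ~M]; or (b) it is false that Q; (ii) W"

Values: U=F, S=F, M=F, Q=F, W=T.
In symbols: ((U ∨ (¬S ↔ ¬M)) ∨ ¬Q) ↓ W

¬S = ¬F = T
¬M = ¬F = T
¬S ↔ ¬M = T ↔ T = T
U ∨ (¬S ↔ ¬M) = F ∨ T = T
¬Q = ¬F = T
(U ∨ (¬S ↔ ¬M)) ∨ ¬Q = T ∨ T = T
((U ∨ (¬S ↔ ¬M)) ∨ ¬Q) ↓ W = T ↓ T = F

false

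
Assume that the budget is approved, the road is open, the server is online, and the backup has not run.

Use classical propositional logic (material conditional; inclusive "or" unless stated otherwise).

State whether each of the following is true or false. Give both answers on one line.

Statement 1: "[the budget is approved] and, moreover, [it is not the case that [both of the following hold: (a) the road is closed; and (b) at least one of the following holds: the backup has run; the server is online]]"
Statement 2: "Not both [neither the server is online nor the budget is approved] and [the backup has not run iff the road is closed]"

Let P = "the budget is approved" (T), Q = "the road is closed" (F), S = "the backup has run" (F), R = "the server is online" (T).

Statement 1: Formalization: P & ~(Q & (S | R))

S | R = F | T = T
Q & (S | R) = F & T = F
~(Q & (S | R)) = ~F = T
P & ~(Q & (S | R)) = T & T = T
Hence Statement 1 is true.

Statement 2: Formalization: (R nor P) nand (~S <-> Q)

R nor P = T nor T = F
~S = ~F = T
~S <-> Q = T <-> F = F
(R nor P) nand (~S <-> Q) = F nand F = T
Thus Statement 2 is true.

Statement 1 T, Statement 2 T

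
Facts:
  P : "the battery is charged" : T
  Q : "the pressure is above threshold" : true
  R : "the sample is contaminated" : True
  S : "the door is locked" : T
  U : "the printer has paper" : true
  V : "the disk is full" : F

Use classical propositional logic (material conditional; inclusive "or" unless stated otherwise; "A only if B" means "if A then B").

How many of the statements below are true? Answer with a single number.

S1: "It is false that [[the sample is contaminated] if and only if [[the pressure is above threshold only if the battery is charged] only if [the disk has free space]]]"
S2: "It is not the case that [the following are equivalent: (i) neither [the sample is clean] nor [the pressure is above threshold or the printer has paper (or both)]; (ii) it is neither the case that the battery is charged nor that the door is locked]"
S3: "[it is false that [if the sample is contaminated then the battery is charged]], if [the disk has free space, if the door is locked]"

0

S1: Parsed as ~(R <-> ((Q -> P) -> ~V))

Q -> P = T -> T = T
~V = ~F = T
(Q -> P) -> ~V = T -> T = T
R <-> ((Q -> P) -> ~V) = T <-> T = T
~(R <-> ((Q -> P) -> ~V)) = ~T = F
So S1 is false.

S2: Parsed as ~((~R nor (Q | U)) <-> (P nor S))

~R = ~T = F
Q | U = T | T = T
~R nor (Q | U) = F nor T = F
P nor S = T nor T = F
(~R nor (Q | U)) <-> (P nor S) = F <-> F = T
~((~R nor (Q | U)) <-> (P nor S)) = ~T = F
Hence S2 is false.

S3: This is (S -> ~V) -> ~(R -> P).

~V = ~F = T
S -> ~V = T -> T = T
R -> P = T -> T = T
~(R -> P) = ~T = F
(S -> ~V) -> ~(R -> P) = T -> F = F
Hence S3 is false.

Count: 0.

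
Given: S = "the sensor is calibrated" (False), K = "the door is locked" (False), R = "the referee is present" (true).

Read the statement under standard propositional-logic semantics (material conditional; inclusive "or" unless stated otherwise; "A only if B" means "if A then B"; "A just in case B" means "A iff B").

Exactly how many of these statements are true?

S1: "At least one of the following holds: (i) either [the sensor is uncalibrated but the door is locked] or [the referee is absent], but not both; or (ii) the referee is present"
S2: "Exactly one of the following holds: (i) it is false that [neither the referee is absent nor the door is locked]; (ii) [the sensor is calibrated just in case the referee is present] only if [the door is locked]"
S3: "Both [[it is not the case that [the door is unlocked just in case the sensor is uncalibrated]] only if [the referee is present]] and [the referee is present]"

S1: This is ((not S and K) xor not R) or R.

not S = not False = True
not S and K = True and False = False
not R = not True = False
(not S and K) xor not R = False xor False = False
((not S and K) xor not R) or R = False or True = True
Thus S1 is true.

S2: Formalization: not (not R nor K) xor ((S iff R) -> K)

not R = not True = False
not R nor K = False nor False = True
not (not R nor K) = not True = False
S iff R = False iff True = False
(S iff R) -> K = False -> False = True
not (not R nor K) xor ((S iff R) -> K) = False xor True = True
So S2 is true.

S3: In symbols: (not (not K iff not S) -> R) and R

not K = not False = True
not S = not False = True
not K iff not S = True iff True = True
not (not K iff not S) = not True = False
not (not K iff not S) -> R = False -> True = True
(not (not K iff not S) -> R) and R = True and True = True
So S3 is true.

Count: 3.

3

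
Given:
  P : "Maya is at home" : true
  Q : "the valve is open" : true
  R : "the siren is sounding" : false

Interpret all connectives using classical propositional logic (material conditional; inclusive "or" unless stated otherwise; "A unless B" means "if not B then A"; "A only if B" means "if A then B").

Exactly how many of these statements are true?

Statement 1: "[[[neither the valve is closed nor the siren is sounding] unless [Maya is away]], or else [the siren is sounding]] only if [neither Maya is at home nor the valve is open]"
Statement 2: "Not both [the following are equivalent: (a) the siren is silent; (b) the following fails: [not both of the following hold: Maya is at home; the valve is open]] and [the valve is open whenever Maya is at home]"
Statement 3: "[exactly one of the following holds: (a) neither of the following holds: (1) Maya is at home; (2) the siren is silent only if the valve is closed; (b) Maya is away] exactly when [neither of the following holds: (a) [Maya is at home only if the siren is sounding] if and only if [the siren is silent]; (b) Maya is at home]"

1

Statement 1: This is (((¬Q ↓ R) ∨ ¬P) ∨ R) → (P ↓ Q).

¬Q = ¬T = F
¬Q ↓ R = F ↓ F = T
¬P = ¬T = F
(¬Q ↓ R) ∨ ¬P = T ∨ F = T
((¬Q ↓ R) ∨ ¬P) ∨ R = T ∨ F = T
P ↓ Q = T ↓ T = F
(((¬Q ↓ R) ∨ ¬P) ∨ R) → (P ↓ Q) = T → F = F
Thus Statement 1 is false.

Statement 2: Formalization: (¬R ↔ ¬(P ↑ Q)) ↑ (P → Q)

¬R = ¬F = T
P ↑ Q = T ↑ T = F
¬(P ↑ Q) = ¬F = T
¬R ↔ ¬(P ↑ Q) = T ↔ T = T
P → Q = T → T = T
(¬R ↔ ¬(P ↑ Q)) ↑ (P → Q) = T ↑ T = F
So Statement 2 is false.

Statement 3: Parsed as ((P ↓ (¬R → ¬Q)) ⊕ ¬P) ↔ (((P → R) ↔ ¬R) ↓ P)

¬R = ¬F = T
¬Q = ¬T = F
¬R → ¬Q = T → F = F
P ↓ (¬R → ¬Q) = T ↓ F = F
¬P = ¬T = F
(P ↓ (¬R → ¬Q)) ⊕ ¬P = F ⊕ F = F
P → R = T → F = F
¬R = ¬F = T
(P → R) ↔ ¬R = F ↔ T = F
((P → R) ↔ ¬R) ↓ P = F ↓ T = F
((P ↓ (¬R → ¬Q)) ⊕ ¬P) ↔ (((P → R) ↔ ¬R) ↓ P) = F ↔ F = T
Hence Statement 3 is true.

True statements: 1 (Statement 3).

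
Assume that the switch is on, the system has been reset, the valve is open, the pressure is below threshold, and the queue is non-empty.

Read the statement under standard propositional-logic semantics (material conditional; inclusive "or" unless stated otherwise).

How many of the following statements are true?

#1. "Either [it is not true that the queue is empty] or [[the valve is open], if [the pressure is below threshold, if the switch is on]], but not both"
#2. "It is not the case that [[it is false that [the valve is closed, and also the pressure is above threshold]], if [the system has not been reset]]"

Let H = "the queue is empty" (F), M = "the switch is on" (T), V = "the pressure is above threshold" (F), P = "the valve is open" (T), N = "the system has been reset" (T).

#1: Formalization: ¬H ⊕ ((M → ¬V) → P)

¬H = ¬F = T
¬V = ¬F = T
M → ¬V = T → T = T
(M → ¬V) → P = T → T = T
¬H ⊕ ((M → ¬V) → P) = T ⊕ T = F
Hence #1 is false.

#2: Formalization: ¬(¬N → ¬(¬P ∧ V))

¬N = ¬T = F
¬P = ¬T = F
¬P ∧ V = F ∧ F = F
¬(¬P ∧ V) = ¬F = T
¬N → ¬(¬P ∧ V) = F → T = T
¬(¬N → ¬(¬P ∧ V)) = ¬T = F
Thus #2 is false.

Count: 0.

0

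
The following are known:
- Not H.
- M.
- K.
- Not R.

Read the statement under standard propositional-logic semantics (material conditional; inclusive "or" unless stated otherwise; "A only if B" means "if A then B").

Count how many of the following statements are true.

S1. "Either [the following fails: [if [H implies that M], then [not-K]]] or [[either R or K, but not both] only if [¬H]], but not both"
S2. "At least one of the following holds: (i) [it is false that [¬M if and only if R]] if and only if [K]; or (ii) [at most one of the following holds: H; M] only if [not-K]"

0

S1: Parsed as ¬((H → M) → ¬K) ⊕ ((R ⊕ K) → ¬H)

H → M = F → T = T
¬K = ¬T = F
(H → M) → ¬K = T → F = F
¬((H → M) → ¬K) = ¬F = T
R ⊕ K = F ⊕ T = T
¬H = ¬F = T
(R ⊕ K) → ¬H = T → T = T
¬((H → M) → ¬K) ⊕ ((R ⊕ K) → ¬H) = T ⊕ T = F
Hence S1 is false.

S2: Parsed as (¬(¬M ↔ R) ↔ K) ∨ ((H ↑ M) → ¬K)

¬M = ¬T = F
¬M ↔ R = F ↔ F = T
¬(¬M ↔ R) = ¬T = F
¬(¬M ↔ R) ↔ K = F ↔ T = F
H ↑ M = F ↑ T = T
¬K = ¬T = F
(H ↑ M) → ¬K = T → F = F
(¬(¬M ↔ R) ↔ K) ∨ ((H ↑ M) → ¬K) = F ∨ F = F
Hence S2 is false.

0 of the 2 statements are true (none).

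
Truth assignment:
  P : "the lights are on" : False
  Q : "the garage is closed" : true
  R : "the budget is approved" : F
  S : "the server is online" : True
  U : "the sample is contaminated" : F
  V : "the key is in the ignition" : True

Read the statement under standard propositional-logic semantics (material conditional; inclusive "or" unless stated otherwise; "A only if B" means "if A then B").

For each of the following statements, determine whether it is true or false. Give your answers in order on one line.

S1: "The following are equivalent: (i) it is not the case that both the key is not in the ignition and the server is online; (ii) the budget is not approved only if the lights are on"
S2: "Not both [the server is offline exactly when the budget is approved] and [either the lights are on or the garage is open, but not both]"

S1 False, S2 True

S1: In symbols: (¬V ↑ S) ↔ (¬R → P)

¬V = ¬T = F
¬V ↑ S = F ↑ T = T
¬R = ¬F = T
¬R → P = T → F = F
(¬V ↑ S) ↔ (¬R → P) = T ↔ F = F
Hence S1 is false.

S2: Formalization: (¬S ↔ R) ↑ (P ⊕ ¬Q)

¬S = ¬T = F
¬S ↔ R = F ↔ F = T
¬Q = ¬T = F
P ⊕ ¬Q = F ⊕ F = F
(¬S ↔ R) ↑ (P ⊕ ¬Q) = T ↑ F = T
So S2 is true.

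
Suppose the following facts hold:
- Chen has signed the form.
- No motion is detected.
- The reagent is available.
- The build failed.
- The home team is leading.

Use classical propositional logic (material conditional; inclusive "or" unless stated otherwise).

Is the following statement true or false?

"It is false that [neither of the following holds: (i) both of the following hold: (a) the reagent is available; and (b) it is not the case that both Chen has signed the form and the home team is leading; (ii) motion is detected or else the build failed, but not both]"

The statement is true.

Let R = "the reagent is available" (T), P = "Chen has signed the form" (T), U = "the home team is leading" (T), Q = "motion is detected" (F), S = "the build passed" (F).
This is ¬((R ∧ (P ↑ U)) ↓ (Q ⊕ ¬S)).

P ↑ U = T ↑ T = F
R ∧ (P ↑ U) = T ∧ F = F
¬S = ¬F = T
Q ⊕ ¬S = F ⊕ T = T
(R ∧ (P ↑ U)) ↓ (Q ⊕ ¬S) = F ↓ T = F
¬((R ∧ (P ↑ U)) ↓ (Q ⊕ ¬S)) = ¬F = T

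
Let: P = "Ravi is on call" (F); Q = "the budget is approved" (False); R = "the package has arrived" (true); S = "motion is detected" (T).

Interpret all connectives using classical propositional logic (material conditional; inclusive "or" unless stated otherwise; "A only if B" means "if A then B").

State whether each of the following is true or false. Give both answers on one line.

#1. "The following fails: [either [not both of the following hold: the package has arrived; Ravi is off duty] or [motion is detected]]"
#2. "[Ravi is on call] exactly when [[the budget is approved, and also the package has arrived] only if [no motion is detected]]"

#1: In symbols: ¬((R ↑ ¬P) ∨ S)

¬P = ¬F = T
R ↑ ¬P = T ↑ T = F
(R ↑ ¬P) ∨ S = F ∨ T = T
¬((R ↑ ¬P) ∨ S) = ¬T = F
Hence #1 is false.

#2: In symbols: P ↔ ((Q ∧ R) → ¬S)

Q ∧ R = F ∧ T = F
¬S = ¬T = F
(Q ∧ R) → ¬S = F → F = T
P ↔ ((Q ∧ R) → ¬S) = F ↔ T = F
So #2 is false.

#1 F / #2 F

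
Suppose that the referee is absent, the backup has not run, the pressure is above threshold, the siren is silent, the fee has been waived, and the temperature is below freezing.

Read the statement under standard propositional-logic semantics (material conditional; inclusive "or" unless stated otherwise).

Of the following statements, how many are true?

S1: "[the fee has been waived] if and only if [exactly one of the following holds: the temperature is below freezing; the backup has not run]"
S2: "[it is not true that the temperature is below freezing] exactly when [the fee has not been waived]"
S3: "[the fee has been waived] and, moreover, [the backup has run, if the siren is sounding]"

2

Let Q = "the fee has been waived" (T), R = "the temperature is below freezing" (T), L = "the backup has run" (F), P = "the siren is sounding" (F).

S1: This is Q <-> (R xor ~L).

~L = ~F = T
R xor ~L = T xor T = F
Q <-> (R xor ~L) = T <-> F = F
So S1 is false.

S2: Formalization: ~R <-> ~Q

~R = ~T = F
~Q = ~T = F
~R <-> ~Q = F <-> F = T
Thus S2 is true.

S3: Parsed as Q & (P -> L)

P -> L = F -> F = T
Q & (P -> L) = T & T = T
Hence S3 is true.

True statements: 2 (S2, S3).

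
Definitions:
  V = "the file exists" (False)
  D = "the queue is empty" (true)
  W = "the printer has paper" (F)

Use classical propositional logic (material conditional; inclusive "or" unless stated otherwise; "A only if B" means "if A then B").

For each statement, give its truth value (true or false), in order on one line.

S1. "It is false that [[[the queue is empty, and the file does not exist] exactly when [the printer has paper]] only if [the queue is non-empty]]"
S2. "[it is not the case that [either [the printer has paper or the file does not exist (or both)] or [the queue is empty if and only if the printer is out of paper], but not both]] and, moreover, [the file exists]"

S1: This is ¬(((D ∧ ¬V) ↔ W) → ¬D).

¬V = ¬F = T
D ∧ ¬V = T ∧ T = T
(D ∧ ¬V) ↔ W = T ↔ F = F
¬D = ¬T = F
((D ∧ ¬V) ↔ W) → ¬D = F → F = T
¬(((D ∧ ¬V) ↔ W) → ¬D) = ¬T = F
Hence S1 is false.

S2: Parsed as ¬((W ∨ ¬V) ⊕ (D ↔ ¬W)) ∧ V

¬V = ¬F = T
W ∨ ¬V = F ∨ T = T
¬W = ¬F = T
D ↔ ¬W = T ↔ T = T
(W ∨ ¬V) ⊕ (D ↔ ¬W) = T ⊕ T = F
¬((W ∨ ¬V) ⊕ (D ↔ ¬W)) = ¬F = T
¬((W ∨ ¬V) ⊕ (D ↔ ¬W)) ∧ V = T ∧ F = F
Thus S2 is false.

S1 false / S2 false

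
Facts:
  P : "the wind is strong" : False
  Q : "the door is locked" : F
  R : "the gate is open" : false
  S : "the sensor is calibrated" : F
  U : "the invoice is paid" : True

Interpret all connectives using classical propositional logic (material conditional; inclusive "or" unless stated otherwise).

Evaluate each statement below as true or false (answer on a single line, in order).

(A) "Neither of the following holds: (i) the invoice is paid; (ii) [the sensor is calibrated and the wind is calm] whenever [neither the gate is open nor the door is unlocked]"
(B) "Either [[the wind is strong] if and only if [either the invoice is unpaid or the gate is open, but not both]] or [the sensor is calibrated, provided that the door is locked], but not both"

(A) false, (B) false

(A): This is U nor ((R nor ~Q) -> (S & ~P)).

~Q = ~F = T
R nor ~Q = F nor T = F
~P = ~F = T
S & ~P = F & T = F
(R nor ~Q) -> (S & ~P) = F -> F = T
U nor ((R nor ~Q) -> (S & ~P)) = T nor T = F
Hence (A) is false.

(B): Formalization: (P <-> (~U xor R)) xor (Q -> S)

~U = ~T = F
~U xor R = F xor F = F
P <-> (~U xor R) = F <-> F = T
Q -> S = F -> F = T
(P <-> (~U xor R)) xor (Q -> S) = T xor T = F
So (B) is false.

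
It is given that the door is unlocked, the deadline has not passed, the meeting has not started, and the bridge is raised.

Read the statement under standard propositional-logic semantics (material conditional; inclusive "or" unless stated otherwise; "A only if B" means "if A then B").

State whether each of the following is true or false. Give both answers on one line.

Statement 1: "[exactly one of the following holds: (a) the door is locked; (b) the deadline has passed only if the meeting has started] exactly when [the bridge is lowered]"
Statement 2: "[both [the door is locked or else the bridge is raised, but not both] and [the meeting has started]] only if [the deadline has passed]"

Statement 1 False / Statement 2 True

Let Q = "the door is locked" (F), G = "the deadline has passed" (F), U = "the meeting has started" (F), W = "the bridge is raised" (T).

Statement 1: Parsed as (Q xor (G -> U)) <-> ~W

G -> U = F -> F = T
Q xor (G -> U) = F xor T = T
~W = ~T = F
(Q xor (G -> U)) <-> ~W = T <-> F = F
Hence Statement 1 is false.

Statement 2: Formalization: ((Q xor W) & U) -> G

Q xor W = F xor T = T
(Q xor W) & U = T & F = F
((Q xor W) & U) -> G = F -> F = T
Hence Statement 2 is true.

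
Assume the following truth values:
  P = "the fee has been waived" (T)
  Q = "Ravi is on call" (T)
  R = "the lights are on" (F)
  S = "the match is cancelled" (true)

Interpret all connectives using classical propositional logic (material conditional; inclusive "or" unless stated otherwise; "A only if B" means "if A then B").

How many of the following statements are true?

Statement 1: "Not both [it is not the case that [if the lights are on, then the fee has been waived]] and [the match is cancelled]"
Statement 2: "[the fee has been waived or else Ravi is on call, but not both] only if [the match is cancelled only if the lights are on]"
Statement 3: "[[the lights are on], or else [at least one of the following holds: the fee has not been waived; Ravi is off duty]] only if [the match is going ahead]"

3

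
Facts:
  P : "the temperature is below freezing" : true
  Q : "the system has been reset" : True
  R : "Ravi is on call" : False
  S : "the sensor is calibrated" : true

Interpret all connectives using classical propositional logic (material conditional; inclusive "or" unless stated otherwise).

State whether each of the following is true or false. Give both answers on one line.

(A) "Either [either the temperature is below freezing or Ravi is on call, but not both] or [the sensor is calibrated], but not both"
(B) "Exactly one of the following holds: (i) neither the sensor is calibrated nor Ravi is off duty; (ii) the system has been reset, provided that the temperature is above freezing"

(A) false, (B) true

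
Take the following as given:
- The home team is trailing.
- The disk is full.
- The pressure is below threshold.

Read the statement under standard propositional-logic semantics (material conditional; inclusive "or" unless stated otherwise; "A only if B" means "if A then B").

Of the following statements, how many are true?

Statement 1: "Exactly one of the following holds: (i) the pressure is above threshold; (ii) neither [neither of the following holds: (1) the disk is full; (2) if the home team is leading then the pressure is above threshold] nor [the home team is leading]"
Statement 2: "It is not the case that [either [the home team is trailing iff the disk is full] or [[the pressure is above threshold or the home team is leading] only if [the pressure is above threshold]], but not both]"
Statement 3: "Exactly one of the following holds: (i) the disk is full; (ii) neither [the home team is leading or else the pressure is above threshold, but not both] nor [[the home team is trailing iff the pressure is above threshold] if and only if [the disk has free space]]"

3

Let U = "the pressure is above threshold" (F), N = "the disk is full" (T), W = "the home team is leading" (F).

Statement 1: In symbols: U ⊕ ((N ↓ (W → U)) ↓ W)

W → U = F → F = T
N ↓ (W → U) = T ↓ T = F
(N ↓ (W → U)) ↓ W = F ↓ F = T
U ⊕ ((N ↓ (W → U)) ↓ W) = F ⊕ T = T
Hence Statement 1 is true.

Statement 2: Formalization: ¬((¬W ↔ N) ⊕ ((U ∨ W) → U))

¬W = ¬F = T
¬W ↔ N = T ↔ T = T
U ∨ W = F ∨ F = F
(U ∨ W) → U = F → F = T
(¬W ↔ N) ⊕ ((U ∨ W) → U) = T ⊕ T = F
¬((¬W ↔ N) ⊕ ((U ∨ W) → U)) = ¬F = T
Hence Statement 2 is true.

Statement 3: Parsed as N ⊕ ((W ⊕ U) ↓ ((¬W ↔ U) ↔ ¬N))

W ⊕ U = F ⊕ F = F
¬W = ¬F = T
¬W ↔ U = T ↔ F = F
¬N = ¬T = F
(¬W ↔ U) ↔ ¬N = F ↔ F = T
(W ⊕ U) ↓ ((¬W ↔ U) ↔ ¬N) = F ↓ T = F
N ⊕ ((W ⊕ U) ↓ ((¬W ↔ U) ↔ ¬N)) = T ⊕ F = T
Hence Statement 3 is true.

3 of the 3 statements are true.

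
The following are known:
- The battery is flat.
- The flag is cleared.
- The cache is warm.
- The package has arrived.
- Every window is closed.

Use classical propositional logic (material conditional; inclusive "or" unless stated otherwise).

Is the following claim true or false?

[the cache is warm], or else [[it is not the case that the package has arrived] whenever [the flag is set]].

True

Let V = "the cache is warm" (True), P = "the flag is set" (False), Q = "the package has arrived" (True).
In symbols: V or (P -> not Q)

not Q = not True = False
P -> not Q = False -> False = True
V or (P -> not Q) = True or True = True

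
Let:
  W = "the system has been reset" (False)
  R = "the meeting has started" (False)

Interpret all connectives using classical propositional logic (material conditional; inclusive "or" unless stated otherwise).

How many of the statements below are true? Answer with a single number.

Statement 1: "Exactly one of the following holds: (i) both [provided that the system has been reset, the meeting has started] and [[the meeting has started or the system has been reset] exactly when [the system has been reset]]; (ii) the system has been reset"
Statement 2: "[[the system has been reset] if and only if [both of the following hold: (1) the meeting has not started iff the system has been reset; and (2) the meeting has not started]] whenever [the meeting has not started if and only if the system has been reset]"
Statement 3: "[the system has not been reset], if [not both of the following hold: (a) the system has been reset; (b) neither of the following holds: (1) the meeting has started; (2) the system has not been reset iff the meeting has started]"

3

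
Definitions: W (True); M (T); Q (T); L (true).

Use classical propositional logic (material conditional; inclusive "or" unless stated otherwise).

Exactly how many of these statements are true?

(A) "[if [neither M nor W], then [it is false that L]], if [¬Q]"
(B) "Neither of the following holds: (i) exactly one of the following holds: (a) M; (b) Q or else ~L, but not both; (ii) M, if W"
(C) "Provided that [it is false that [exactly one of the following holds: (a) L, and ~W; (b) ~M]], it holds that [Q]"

2

(A): In symbols: ~Q -> ((M nor W) -> ~L)

~Q = ~T = F
M nor W = T nor T = F
~L = ~T = F
(M nor W) -> ~L = F -> F = T
~Q -> ((M nor W) -> ~L) = F -> T = T
So (A) is true.

(B): Parsed as (M xor (Q xor ~L)) nor (W -> M)

~L = ~T = F
Q xor ~L = T xor F = T
M xor (Q xor ~L) = T xor T = F
W -> M = T -> T = T
(M xor (Q xor ~L)) nor (W -> M) = F nor T = F
So (B) is false.

(C): Formalization: ~((L & ~W) xor ~M) -> Q

~W = ~T = F
L & ~W = T & F = F
~M = ~T = F
(L & ~W) xor ~M = F xor F = F
~((L & ~W) xor ~M) = ~F = T
~((L & ~W) xor ~M) -> Q = T -> T = T
So (C) is true.

Count: 2.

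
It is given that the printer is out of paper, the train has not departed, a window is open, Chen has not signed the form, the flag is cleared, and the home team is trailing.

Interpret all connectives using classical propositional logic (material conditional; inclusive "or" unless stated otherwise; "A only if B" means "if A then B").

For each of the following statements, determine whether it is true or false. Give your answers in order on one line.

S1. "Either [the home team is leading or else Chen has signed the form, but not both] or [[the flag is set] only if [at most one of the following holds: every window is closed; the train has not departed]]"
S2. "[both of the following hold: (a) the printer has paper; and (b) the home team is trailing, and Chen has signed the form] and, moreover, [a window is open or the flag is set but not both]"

S1 true, S2 false

Let S = "the home team is leading" (F), M = "Chen has signed the form" (F), L = "the flag is set" (F), K = "a window is open" (T), H = "the train has departed" (F), R = "the printer has paper" (F).

S1: This is (S ⊕ M) ∨ (L → (¬K ↑ ¬H)).

S ⊕ M = F ⊕ F = F
¬K = ¬T = F
¬H = ¬F = T
¬K ↑ ¬H = F ↑ T = T
L → (¬K ↑ ¬H) = F → T = T
(S ⊕ M) ∨ (L → (¬K ↑ ¬H)) = F ∨ T = T
Thus S1 is true.

S2: Parsed as (R ∧ (¬S ∧ M)) ∧ (K ⊕ L)

¬S = ¬F = T
¬S ∧ M = T ∧ F = F
R ∧ (¬S ∧ M) = F ∧ F = F
K ⊕ L = T ⊕ F = T
(R ∧ (¬S ∧ M)) ∧ (K ⊕ L) = F ∧ T = F
Thus S2 is false.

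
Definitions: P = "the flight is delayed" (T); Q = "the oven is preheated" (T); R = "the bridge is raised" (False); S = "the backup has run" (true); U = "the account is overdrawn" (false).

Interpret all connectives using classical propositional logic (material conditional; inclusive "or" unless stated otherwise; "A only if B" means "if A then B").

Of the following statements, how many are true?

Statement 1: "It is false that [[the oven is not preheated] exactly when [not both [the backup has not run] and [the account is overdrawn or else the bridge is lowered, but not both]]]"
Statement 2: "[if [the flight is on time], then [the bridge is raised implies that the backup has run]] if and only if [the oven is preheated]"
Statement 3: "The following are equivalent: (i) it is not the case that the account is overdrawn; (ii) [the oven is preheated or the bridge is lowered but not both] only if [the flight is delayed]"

Statement 1: This is ~(~Q <-> (~S nand (U xor ~R))).

~Q = ~T = F
~S = ~T = F
~R = ~F = T
U xor ~R = F xor T = T
~S nand (U xor ~R) = F nand T = T
~Q <-> (~S nand (U xor ~R)) = F <-> T = F
~(~Q <-> (~S nand (U xor ~R))) = ~F = T
Hence Statement 1 is true.

Statement 2: In symbols: (~P -> (R -> S)) <-> Q

~P = ~T = F
R -> S = F -> T = T
~P -> (R -> S) = F -> T = T
(~P -> (R -> S)) <-> Q = T <-> T = T
Thus Statement 2 is true.

Statement 3: In symbols: ~U <-> ((Q xor ~R) -> P)

~U = ~F = T
~R = ~F = T
Q xor ~R = T xor T = F
(Q xor ~R) -> P = F -> T = T
~U <-> ((Q xor ~R) -> P) = T <-> T = T
Thus Statement 3 is true.

3 of the 3 statements are true.

3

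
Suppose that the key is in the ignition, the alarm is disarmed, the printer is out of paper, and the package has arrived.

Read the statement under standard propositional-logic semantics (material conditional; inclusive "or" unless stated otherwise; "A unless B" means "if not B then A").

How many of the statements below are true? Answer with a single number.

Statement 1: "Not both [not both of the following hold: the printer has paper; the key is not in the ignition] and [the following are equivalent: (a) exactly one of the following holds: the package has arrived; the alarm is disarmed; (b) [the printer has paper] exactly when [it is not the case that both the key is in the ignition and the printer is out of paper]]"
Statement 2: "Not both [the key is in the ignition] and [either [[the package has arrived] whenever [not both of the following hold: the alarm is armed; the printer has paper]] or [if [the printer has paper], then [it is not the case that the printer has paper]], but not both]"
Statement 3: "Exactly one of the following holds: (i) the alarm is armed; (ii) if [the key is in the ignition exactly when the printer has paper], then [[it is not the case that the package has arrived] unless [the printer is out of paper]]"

3

Let R = "the printer has paper" (F), P = "the key is in the ignition" (T), S = "the package has arrived" (T), Q = "the alarm is armed" (F).

Statement 1: Formalization: (R ↑ ¬P) ↑ ((S ⊕ ¬Q) ↔ (R ↔ (P ↑ ¬R)))

¬P = ¬T = F
R ↑ ¬P = F ↑ F = T
¬Q = ¬F = T
S ⊕ ¬Q = T ⊕ T = F
¬R = ¬F = T
P ↑ ¬R = T ↑ T = F
R ↔ (P ↑ ¬R) = F ↔ F = T
(S ⊕ ¬Q) ↔ (R ↔ (P ↑ ¬R)) = F ↔ T = F
(R ↑ ¬P) ↑ ((S ⊕ ¬Q) ↔ (R ↔ (P ↑ ¬R))) = T ↑ F = T
Thus Statement 1 is true.

Statement 2: In symbols: P ↑ (((Q ↑ R) → S) ⊕ (R → ¬R))

Q ↑ R = F ↑ F = T
(Q ↑ R) → S = T → T = T
¬R = ¬F = T
R → ¬R = F → T = T
((Q ↑ R) → S) ⊕ (R → ¬R) = T ⊕ T = F
P ↑ (((Q ↑ R) → S) ⊕ (R → ¬R)) = T ↑ F = T
Hence Statement 2 is true.

Statement 3: In symbols: Q ⊕ ((P ↔ R) → (¬S ∨ ¬R))

P ↔ R = T ↔ F = F
¬S = ¬T = F
¬R = ¬F = T
¬S ∨ ¬R = F ∨ T = T
(P ↔ R) → (¬S ∨ ¬R) = F → T = T
Q ⊕ ((P ↔ R) → (¬S ∨ ¬R)) = F ⊕ T = T
Thus Statement 3 is true.

True statements: 3 (Statement 1, Statement 2, Statement 3).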